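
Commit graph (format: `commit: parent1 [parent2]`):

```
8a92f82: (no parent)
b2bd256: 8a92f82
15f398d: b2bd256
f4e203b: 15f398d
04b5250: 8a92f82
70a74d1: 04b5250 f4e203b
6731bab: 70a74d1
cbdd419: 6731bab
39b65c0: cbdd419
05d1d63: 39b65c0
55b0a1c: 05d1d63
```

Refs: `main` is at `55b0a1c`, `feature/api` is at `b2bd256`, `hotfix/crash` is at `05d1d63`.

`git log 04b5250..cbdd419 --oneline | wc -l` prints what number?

Reachable from cbdd419: {04b5250, 15f398d, 6731bab, 70a74d1, 8a92f82, b2bd256, cbdd419, f4e203b}.
Reachable from 04b5250: {04b5250, 8a92f82}.
In cbdd419's history but not 04b5250's: {15f398d, 6731bab, 70a74d1, b2bd256, cbdd419, f4e203b} — 6 commits.

6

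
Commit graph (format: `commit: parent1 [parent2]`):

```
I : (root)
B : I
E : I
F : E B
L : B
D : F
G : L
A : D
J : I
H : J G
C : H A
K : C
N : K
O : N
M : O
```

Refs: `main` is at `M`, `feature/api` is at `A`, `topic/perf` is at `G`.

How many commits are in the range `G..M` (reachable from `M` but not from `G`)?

11

Reachable from M: {A, B, C, D, E, F, G, H, I, J, K, L, M, N, O}.
Reachable from G: {B, G, I, L}.
In M's history but not G's: {A, C, D, E, F, H, J, K, M, N, O} — 11 commits.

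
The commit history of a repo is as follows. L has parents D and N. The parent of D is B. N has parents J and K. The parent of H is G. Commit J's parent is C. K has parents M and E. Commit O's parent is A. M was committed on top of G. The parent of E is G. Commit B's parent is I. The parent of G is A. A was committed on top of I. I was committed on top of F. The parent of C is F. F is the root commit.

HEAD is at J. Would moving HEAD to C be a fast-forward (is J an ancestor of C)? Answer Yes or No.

A fast-forward from J to C is possible iff J is an ancestor of C.
Ancestors of C: {C, F}.
J is not among them, so fast-forward is not possible.

No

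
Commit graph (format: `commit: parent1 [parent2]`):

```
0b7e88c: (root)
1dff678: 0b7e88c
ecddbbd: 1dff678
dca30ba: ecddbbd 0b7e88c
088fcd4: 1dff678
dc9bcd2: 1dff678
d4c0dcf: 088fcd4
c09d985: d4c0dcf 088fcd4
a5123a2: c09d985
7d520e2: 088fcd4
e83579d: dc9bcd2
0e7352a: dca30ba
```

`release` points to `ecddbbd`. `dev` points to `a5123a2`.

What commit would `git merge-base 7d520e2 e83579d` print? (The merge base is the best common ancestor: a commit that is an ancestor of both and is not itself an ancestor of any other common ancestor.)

1dff678

Ancestors of 7d520e2: {088fcd4, 0b7e88c, 1dff678, 7d520e2}.
Ancestors of e83579d: {0b7e88c, 1dff678, dc9bcd2, e83579d}.
Common ancestors: {0b7e88c, 1dff678}.
Among these, 1dff678 is not an ancestor of any other common ancestor — it is the merge base.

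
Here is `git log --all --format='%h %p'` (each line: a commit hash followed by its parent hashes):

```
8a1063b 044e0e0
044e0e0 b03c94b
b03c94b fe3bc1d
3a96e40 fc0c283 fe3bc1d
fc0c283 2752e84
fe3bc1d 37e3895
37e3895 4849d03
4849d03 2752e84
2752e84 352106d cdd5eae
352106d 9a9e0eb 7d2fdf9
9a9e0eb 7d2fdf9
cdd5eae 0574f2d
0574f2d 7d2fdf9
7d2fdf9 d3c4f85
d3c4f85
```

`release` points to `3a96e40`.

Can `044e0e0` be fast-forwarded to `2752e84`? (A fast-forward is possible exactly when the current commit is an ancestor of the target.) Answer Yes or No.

No

A fast-forward from 044e0e0 to 2752e84 is possible iff 044e0e0 is an ancestor of 2752e84.
Ancestors of 2752e84: {0574f2d, 2752e84, 352106d, 7d2fdf9, 9a9e0eb, cdd5eae, d3c4f85}.
044e0e0 is not among them, so fast-forward is not possible.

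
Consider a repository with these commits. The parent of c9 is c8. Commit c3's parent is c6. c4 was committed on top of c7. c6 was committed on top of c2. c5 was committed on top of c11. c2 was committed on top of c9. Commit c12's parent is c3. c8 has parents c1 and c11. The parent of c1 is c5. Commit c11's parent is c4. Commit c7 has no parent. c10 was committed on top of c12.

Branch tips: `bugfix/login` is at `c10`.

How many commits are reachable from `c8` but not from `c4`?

Reachable from c8: {c1, c11, c4, c5, c7, c8}.
Reachable from c4: {c4, c7}.
In c8's history but not c4's: {c1, c11, c5, c8} — 4 commits.

4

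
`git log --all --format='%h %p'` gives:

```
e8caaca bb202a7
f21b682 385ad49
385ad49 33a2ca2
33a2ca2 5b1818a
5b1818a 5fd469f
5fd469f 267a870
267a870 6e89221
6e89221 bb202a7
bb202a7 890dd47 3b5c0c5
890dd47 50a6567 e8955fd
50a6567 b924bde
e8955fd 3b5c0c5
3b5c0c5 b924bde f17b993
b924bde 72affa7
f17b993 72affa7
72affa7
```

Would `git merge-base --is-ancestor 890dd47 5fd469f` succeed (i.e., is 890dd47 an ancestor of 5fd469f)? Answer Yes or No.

Ancestors of 5fd469f (commits reachable by following parents): {267a870, 3b5c0c5, 50a6567, 5fd469f, 6e89221, 72affa7, 890dd47, b924bde, bb202a7, e8955fd, f17b993}.
890dd47 is in that set, so it is an ancestor of 5fd469f.

Yes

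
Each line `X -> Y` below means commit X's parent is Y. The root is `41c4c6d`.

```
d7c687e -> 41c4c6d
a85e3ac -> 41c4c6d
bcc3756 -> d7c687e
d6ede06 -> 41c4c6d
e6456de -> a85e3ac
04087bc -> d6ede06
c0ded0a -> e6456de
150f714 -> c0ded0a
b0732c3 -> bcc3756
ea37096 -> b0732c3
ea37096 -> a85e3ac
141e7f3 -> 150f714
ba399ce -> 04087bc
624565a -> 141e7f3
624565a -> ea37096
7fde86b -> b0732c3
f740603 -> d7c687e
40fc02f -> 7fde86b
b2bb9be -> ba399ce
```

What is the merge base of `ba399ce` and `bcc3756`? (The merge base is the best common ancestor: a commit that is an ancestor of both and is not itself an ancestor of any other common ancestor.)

Ancestors of ba399ce: {04087bc, 41c4c6d, ba399ce, d6ede06}.
Ancestors of bcc3756: {41c4c6d, bcc3756, d7c687e}.
Common ancestors: {41c4c6d}.
The only common ancestor is 41c4c6d, so it is the merge base.

41c4c6d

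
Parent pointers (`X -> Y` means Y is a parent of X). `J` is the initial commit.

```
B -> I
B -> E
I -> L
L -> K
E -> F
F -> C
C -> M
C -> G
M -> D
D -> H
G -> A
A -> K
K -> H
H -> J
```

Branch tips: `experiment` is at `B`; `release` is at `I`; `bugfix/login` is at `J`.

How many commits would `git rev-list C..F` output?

1

Reachable from F: {A, C, D, F, G, H, J, K, M}.
Reachable from C: {A, C, D, G, H, J, K, M}.
In F's history but not C's: {F} — 1 commit.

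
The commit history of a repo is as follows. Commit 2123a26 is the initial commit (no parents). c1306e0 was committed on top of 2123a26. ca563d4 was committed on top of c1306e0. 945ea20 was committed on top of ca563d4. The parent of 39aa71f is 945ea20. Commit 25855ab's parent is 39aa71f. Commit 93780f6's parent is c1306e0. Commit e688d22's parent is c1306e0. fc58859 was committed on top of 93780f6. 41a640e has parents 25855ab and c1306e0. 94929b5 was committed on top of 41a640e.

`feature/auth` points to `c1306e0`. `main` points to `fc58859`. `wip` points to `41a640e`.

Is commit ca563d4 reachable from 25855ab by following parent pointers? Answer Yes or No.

Yes

Ancestors of 25855ab (commits reachable by following parents): {2123a26, 25855ab, 39aa71f, 945ea20, c1306e0, ca563d4}.
ca563d4 is in that set, so it is an ancestor of 25855ab.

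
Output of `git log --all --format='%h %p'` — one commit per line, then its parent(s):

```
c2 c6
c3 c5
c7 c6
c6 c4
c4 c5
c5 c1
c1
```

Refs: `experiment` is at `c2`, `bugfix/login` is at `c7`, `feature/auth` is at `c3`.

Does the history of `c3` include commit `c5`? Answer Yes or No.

Ancestors of c3 (commits reachable by following parents): {c1, c3, c5}.
c5 is in that set, so it is an ancestor of c3.

Yes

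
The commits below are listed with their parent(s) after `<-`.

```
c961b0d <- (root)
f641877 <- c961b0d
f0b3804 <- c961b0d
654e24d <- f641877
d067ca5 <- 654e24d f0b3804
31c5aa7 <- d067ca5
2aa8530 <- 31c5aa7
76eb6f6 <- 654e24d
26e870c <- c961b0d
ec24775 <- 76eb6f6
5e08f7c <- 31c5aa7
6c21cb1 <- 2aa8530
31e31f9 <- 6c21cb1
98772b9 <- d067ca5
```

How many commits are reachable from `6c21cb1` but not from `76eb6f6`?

Reachable from 6c21cb1: {2aa8530, 31c5aa7, 654e24d, 6c21cb1, c961b0d, d067ca5, f0b3804, f641877}.
Reachable from 76eb6f6: {654e24d, 76eb6f6, c961b0d, f641877}.
In 6c21cb1's history but not 76eb6f6's: {2aa8530, 31c5aa7, 6c21cb1, d067ca5, f0b3804} — 5 commits.

5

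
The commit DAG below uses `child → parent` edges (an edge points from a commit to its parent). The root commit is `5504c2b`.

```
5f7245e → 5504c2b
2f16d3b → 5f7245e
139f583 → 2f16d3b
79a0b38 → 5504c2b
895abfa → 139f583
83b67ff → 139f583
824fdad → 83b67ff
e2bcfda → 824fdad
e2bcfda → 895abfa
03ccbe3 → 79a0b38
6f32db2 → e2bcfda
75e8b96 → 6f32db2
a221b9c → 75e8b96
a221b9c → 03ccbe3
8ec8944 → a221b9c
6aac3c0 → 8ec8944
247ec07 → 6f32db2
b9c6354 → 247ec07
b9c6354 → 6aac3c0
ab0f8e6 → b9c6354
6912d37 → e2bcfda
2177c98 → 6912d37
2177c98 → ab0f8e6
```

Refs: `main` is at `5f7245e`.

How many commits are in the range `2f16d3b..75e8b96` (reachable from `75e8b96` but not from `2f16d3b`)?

7

Reachable from 75e8b96: {139f583, 2f16d3b, 5504c2b, 5f7245e, 6f32db2, 75e8b96, 824fdad, 83b67ff, 895abfa, e2bcfda}.
Reachable from 2f16d3b: {2f16d3b, 5504c2b, 5f7245e}.
In 75e8b96's history but not 2f16d3b's: {139f583, 6f32db2, 75e8b96, 824fdad, 83b67ff, 895abfa, e2bcfda} — 7 commits.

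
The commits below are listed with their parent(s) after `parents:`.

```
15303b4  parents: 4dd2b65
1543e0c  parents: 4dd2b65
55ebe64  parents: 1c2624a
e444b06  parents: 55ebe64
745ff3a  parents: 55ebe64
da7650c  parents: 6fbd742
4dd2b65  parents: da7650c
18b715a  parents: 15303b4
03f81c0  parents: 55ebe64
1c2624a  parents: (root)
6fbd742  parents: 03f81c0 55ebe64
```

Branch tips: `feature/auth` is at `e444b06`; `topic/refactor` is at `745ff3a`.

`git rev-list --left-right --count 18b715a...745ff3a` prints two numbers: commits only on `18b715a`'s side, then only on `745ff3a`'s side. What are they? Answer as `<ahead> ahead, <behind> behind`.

Reachable from 18b715a: {03f81c0, 15303b4, 18b715a, 1c2624a, 4dd2b65, 55ebe64, 6fbd742, da7650c}.
Reachable from 745ff3a: {1c2624a, 55ebe64, 745ff3a}.
Only in 18b715a's history (ahead): {03f81c0, 15303b4, 18b715a, 4dd2b65, 6fbd742, da7650c} — 6.
Only in 745ff3a's history (behind): {745ff3a} — 1.

6 ahead, 1 behind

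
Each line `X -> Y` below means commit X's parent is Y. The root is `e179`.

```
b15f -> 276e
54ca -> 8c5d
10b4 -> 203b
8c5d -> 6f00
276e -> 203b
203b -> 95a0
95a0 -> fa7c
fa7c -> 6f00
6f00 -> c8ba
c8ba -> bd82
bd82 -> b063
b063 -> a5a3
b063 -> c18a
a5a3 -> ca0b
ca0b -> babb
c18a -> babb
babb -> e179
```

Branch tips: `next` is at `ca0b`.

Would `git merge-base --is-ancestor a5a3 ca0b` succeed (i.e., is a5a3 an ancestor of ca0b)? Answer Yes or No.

Ancestors of ca0b: {babb, ca0b, e179}.
a5a3 is not in that set, so it is not an ancestor of ca0b.

No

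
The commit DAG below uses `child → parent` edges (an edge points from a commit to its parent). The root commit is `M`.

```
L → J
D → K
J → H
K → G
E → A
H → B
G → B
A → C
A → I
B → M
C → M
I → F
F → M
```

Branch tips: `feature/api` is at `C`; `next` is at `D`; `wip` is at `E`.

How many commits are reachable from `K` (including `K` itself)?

4

Walking parent pointers from K: reachable set = {B, G, K, M}.
That is 4 commits.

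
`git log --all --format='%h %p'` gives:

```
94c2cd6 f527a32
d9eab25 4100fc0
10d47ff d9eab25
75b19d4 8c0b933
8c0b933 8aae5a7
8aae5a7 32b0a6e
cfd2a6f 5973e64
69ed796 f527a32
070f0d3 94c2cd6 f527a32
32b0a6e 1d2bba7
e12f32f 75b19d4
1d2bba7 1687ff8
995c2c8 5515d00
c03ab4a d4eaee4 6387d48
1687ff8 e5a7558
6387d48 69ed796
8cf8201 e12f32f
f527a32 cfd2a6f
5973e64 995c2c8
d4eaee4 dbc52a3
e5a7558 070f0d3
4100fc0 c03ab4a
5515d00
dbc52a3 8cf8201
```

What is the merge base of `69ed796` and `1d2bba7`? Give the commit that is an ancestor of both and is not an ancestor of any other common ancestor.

Ancestors of 69ed796: {5515d00, 5973e64, 69ed796, 995c2c8, cfd2a6f, f527a32}.
Ancestors of 1d2bba7: {070f0d3, 1687ff8, 1d2bba7, 5515d00, 5973e64, 94c2cd6, 995c2c8, cfd2a6f, e5a7558, f527a32}.
Common ancestors: {5515d00, 5973e64, 995c2c8, cfd2a6f, f527a32}.
Among these, f527a32 is not an ancestor of any other common ancestor — it is the merge base.

f527a32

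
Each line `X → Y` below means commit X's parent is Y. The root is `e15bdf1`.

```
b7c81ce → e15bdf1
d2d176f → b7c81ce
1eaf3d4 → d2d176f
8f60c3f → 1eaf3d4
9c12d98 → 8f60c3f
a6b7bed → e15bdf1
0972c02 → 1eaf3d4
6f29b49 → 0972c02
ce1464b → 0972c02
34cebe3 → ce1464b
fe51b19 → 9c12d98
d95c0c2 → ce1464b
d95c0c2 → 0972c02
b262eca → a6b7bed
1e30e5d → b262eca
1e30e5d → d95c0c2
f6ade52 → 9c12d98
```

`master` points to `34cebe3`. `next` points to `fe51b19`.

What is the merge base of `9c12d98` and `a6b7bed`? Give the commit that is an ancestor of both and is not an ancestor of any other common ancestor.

e15bdf1

Ancestors of 9c12d98: {1eaf3d4, 8f60c3f, 9c12d98, b7c81ce, d2d176f, e15bdf1}.
Ancestors of a6b7bed: {a6b7bed, e15bdf1}.
Common ancestors: {e15bdf1}.
The only common ancestor is e15bdf1, so it is the merge base.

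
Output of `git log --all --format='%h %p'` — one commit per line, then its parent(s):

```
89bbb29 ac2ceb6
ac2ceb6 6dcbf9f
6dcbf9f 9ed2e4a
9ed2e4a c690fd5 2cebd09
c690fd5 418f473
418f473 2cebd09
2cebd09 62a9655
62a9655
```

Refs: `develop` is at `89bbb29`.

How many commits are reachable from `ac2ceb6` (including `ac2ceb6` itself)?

Walking parent pointers from ac2ceb6: reachable set = {2cebd09, 418f473, 62a9655, 6dcbf9f, 9ed2e4a, ac2ceb6, c690fd5}.
That is 7 commits.

7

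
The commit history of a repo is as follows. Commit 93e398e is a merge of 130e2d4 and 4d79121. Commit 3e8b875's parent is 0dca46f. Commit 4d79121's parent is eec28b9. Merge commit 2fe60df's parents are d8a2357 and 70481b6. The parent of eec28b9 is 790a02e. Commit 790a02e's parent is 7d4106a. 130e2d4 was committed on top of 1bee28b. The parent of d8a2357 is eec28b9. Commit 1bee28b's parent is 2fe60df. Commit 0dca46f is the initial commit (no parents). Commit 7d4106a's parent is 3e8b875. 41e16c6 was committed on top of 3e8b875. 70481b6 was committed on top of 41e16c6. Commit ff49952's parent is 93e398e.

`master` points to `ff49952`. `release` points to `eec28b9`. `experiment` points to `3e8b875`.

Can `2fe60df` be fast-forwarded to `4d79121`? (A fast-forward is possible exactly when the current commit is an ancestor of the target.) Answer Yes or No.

A fast-forward from 2fe60df to 4d79121 is possible iff 2fe60df is an ancestor of 4d79121.
Ancestors of 4d79121: {0dca46f, 3e8b875, 4d79121, 790a02e, 7d4106a, eec28b9}.
2fe60df is not among them, so fast-forward is not possible.

No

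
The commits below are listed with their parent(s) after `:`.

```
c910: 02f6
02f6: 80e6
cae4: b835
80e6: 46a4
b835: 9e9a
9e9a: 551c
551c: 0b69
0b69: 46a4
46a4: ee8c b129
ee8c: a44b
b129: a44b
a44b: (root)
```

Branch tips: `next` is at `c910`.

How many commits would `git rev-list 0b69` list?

5

Walking parent pointers from 0b69: reachable set = {0b69, 46a4, a44b, b129, ee8c}.
That is 5 commits.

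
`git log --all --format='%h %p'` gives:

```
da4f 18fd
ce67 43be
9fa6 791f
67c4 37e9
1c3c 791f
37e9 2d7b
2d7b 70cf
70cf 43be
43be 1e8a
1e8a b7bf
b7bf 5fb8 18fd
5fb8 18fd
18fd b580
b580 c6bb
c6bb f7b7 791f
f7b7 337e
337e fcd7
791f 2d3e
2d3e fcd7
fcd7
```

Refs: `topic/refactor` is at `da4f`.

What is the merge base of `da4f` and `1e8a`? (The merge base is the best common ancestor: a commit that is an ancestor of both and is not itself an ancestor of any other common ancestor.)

Ancestors of da4f: {18fd, 2d3e, 337e, 791f, b580, c6bb, da4f, f7b7, fcd7}.
Ancestors of 1e8a: {18fd, 1e8a, 2d3e, 337e, 5fb8, 791f, b580, b7bf, c6bb, f7b7, fcd7}.
Common ancestors: {18fd, 2d3e, 337e, 791f, b580, c6bb, f7b7, fcd7}.
Among these, 18fd is not an ancestor of any other common ancestor — it is the merge base.

18fd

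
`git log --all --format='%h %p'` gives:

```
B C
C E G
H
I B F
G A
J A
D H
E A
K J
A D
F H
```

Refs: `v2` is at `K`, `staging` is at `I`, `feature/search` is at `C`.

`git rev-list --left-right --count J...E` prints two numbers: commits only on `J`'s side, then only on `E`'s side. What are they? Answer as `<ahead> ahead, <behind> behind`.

Reachable from J: {A, D, H, J}.
Reachable from E: {A, D, E, H}.
Only in J's history (ahead): {J} — 1.
Only in E's history (behind): {E} — 1.

1 ahead, 1 behind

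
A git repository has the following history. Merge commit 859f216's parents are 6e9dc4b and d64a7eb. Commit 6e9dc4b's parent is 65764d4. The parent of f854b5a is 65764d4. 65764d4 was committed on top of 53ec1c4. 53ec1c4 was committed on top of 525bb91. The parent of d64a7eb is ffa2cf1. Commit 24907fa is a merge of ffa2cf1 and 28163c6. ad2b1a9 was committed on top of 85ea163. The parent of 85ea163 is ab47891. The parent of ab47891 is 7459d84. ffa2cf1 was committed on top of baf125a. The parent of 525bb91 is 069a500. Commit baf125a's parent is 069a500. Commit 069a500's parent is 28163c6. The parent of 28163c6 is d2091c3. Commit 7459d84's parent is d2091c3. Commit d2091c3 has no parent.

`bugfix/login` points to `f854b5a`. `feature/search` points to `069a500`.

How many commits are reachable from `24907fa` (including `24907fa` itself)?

Walking parent pointers from 24907fa: reachable set = {069a500, 24907fa, 28163c6, baf125a, d2091c3, ffa2cf1}.
That is 6 commits.

6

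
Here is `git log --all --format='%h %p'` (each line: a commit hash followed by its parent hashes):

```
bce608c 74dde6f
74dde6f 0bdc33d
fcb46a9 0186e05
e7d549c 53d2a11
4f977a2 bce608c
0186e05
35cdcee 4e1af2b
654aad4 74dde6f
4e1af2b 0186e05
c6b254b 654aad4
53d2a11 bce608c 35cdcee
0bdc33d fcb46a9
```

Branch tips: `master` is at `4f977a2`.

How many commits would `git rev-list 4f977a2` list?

6

Walking parent pointers from 4f977a2: reachable set = {0186e05, 0bdc33d, 4f977a2, 74dde6f, bce608c, fcb46a9}.
That is 6 commits.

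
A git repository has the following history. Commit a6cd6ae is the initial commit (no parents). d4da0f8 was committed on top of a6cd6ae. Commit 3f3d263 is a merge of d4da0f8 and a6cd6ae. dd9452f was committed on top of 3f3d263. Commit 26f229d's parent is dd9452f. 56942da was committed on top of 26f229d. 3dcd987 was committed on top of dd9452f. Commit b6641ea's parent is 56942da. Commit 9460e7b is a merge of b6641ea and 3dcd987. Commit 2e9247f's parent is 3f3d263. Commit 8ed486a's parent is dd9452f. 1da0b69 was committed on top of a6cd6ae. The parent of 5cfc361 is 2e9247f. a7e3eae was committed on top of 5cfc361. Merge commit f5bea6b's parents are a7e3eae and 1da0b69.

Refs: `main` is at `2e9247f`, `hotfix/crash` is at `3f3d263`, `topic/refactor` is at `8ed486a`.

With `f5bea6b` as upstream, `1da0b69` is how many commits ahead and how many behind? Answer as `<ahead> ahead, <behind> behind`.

0 ahead, 6 behind

Reachable from 1da0b69: {1da0b69, a6cd6ae}.
Reachable from f5bea6b: {1da0b69, 2e9247f, 3f3d263, 5cfc361, a6cd6ae, a7e3eae, d4da0f8, f5bea6b}.
Only in 1da0b69's history (ahead): {} — 0.
Only in f5bea6b's history (behind): {2e9247f, 3f3d263, 5cfc361, a7e3eae, d4da0f8, f5bea6b} — 6.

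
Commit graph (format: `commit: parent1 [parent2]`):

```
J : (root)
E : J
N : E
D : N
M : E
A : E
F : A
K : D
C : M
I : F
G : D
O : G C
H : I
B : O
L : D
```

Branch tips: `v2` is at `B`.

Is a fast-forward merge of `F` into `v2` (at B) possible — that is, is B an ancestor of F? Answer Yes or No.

A fast-forward from B to F is possible iff B is an ancestor of F.
Ancestors of F: {A, E, F, J}.
B is not among them, so fast-forward is not possible.

No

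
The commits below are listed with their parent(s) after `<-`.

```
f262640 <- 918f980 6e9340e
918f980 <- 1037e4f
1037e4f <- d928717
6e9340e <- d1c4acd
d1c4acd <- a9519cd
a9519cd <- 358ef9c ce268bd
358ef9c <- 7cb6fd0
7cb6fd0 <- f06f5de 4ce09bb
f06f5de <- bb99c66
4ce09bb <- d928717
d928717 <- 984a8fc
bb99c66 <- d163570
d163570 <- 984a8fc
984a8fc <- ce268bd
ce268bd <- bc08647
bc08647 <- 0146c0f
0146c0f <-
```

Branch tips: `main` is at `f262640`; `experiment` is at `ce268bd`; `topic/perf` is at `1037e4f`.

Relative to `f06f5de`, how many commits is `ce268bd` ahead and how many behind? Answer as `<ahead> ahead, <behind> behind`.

0 ahead, 4 behind

Reachable from ce268bd: {0146c0f, bc08647, ce268bd}.
Reachable from f06f5de: {0146c0f, 984a8fc, bb99c66, bc08647, ce268bd, d163570, f06f5de}.
Only in ce268bd's history (ahead): {} — 0.
Only in f06f5de's history (behind): {984a8fc, bb99c66, d163570, f06f5de} — 4.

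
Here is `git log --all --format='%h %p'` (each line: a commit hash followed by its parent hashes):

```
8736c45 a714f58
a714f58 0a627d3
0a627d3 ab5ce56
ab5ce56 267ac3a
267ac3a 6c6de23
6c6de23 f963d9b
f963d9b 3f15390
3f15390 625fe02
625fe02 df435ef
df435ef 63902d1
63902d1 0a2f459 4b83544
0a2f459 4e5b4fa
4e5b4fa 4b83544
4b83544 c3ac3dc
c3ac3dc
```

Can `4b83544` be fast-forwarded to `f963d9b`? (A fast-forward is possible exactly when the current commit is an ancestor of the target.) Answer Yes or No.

Yes

A fast-forward from 4b83544 to f963d9b is possible iff 4b83544 is an ancestor of f963d9b.
Ancestors of f963d9b: {0a2f459, 3f15390, 4b83544, 4e5b4fa, 625fe02, 63902d1, c3ac3dc, df435ef, f963d9b}.
4b83544 is among them, so fast-forward is possible.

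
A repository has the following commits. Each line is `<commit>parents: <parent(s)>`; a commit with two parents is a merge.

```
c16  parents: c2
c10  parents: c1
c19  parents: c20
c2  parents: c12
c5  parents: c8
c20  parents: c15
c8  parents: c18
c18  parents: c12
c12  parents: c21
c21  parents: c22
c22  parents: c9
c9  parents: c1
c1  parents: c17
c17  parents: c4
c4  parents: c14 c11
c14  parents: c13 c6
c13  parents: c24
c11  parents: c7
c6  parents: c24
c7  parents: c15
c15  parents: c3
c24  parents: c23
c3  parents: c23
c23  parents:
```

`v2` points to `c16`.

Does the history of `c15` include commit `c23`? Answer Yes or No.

Ancestors of c15 (commits reachable by following parents): {c15, c23, c3}.
c23 is in that set, so it is an ancestor of c15.

Yes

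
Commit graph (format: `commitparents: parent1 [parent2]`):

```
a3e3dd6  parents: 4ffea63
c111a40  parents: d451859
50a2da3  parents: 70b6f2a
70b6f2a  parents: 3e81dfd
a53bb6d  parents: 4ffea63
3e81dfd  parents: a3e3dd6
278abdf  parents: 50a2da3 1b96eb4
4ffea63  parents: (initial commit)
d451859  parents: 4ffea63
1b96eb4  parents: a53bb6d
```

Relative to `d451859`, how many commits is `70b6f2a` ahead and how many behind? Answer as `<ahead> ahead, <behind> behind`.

3 ahead, 1 behind

Reachable from 70b6f2a: {3e81dfd, 4ffea63, 70b6f2a, a3e3dd6}.
Reachable from d451859: {4ffea63, d451859}.
Only in 70b6f2a's history (ahead): {3e81dfd, 70b6f2a, a3e3dd6} — 3.
Only in d451859's history (behind): {d451859} — 1.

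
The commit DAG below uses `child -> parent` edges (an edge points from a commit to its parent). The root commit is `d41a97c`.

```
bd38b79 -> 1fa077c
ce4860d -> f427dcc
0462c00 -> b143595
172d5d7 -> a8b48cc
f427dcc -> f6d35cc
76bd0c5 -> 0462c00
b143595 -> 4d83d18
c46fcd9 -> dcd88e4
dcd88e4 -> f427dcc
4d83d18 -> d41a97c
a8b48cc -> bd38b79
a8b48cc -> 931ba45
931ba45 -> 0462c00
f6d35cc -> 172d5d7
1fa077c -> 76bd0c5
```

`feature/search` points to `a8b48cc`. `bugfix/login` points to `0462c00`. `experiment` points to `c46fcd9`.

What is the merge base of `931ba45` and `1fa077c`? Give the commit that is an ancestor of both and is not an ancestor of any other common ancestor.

Ancestors of 931ba45: {0462c00, 4d83d18, 931ba45, b143595, d41a97c}.
Ancestors of 1fa077c: {0462c00, 1fa077c, 4d83d18, 76bd0c5, b143595, d41a97c}.
Common ancestors: {0462c00, 4d83d18, b143595, d41a97c}.
Among these, 0462c00 is not an ancestor of any other common ancestor — it is the merge base.

0462c00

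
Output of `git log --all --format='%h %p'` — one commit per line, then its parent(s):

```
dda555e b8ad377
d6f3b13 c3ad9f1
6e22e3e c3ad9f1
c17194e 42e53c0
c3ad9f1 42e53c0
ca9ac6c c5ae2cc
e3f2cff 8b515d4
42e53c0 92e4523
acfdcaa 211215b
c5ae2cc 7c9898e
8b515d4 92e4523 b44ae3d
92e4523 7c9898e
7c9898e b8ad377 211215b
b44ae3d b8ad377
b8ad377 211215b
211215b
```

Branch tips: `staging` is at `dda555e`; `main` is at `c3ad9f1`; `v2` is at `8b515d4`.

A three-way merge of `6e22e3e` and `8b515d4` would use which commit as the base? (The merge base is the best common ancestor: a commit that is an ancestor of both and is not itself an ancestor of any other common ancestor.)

92e4523

Ancestors of 6e22e3e: {211215b, 42e53c0, 6e22e3e, 7c9898e, 92e4523, b8ad377, c3ad9f1}.
Ancestors of 8b515d4: {211215b, 7c9898e, 8b515d4, 92e4523, b44ae3d, b8ad377}.
Common ancestors: {211215b, 7c9898e, 92e4523, b8ad377}.
Among these, 92e4523 is not an ancestor of any other common ancestor — it is the merge base.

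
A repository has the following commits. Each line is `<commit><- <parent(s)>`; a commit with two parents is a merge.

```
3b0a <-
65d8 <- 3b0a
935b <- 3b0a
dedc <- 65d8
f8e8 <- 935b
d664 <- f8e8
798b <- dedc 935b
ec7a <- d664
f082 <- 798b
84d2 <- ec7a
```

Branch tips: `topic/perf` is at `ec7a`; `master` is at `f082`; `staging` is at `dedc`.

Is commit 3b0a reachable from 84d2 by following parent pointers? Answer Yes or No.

Ancestors of 84d2 (commits reachable by following parents): {3b0a, 84d2, 935b, d664, ec7a, f8e8}.
3b0a is in that set, so it is an ancestor of 84d2.

Yes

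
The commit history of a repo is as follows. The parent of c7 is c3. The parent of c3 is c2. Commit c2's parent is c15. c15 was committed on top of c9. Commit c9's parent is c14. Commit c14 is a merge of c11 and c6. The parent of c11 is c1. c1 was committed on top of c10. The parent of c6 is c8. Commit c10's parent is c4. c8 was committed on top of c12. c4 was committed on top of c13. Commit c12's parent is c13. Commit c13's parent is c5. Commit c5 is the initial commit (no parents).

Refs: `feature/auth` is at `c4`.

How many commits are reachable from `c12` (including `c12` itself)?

Walking parent pointers from c12: reachable set = {c12, c13, c5}.
That is 3 commits.

3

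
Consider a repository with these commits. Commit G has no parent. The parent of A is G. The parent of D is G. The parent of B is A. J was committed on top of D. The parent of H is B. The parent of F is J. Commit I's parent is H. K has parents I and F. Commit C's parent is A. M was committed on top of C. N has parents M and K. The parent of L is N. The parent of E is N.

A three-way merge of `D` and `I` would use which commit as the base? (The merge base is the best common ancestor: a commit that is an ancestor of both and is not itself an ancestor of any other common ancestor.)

G

Ancestors of D: {D, G}.
Ancestors of I: {A, B, G, H, I}.
Common ancestors: {G}.
The only common ancestor is G, so it is the merge base.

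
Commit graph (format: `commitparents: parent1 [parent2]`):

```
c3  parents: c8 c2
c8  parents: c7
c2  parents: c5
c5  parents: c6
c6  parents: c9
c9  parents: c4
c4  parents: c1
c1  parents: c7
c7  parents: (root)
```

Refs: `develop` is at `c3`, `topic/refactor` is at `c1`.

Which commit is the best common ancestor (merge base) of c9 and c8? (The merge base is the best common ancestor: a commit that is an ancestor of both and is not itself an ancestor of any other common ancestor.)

c7

Ancestors of c9: {c1, c4, c7, c9}.
Ancestors of c8: {c7, c8}.
Common ancestors: {c7}.
The only common ancestor is c7, so it is the merge base.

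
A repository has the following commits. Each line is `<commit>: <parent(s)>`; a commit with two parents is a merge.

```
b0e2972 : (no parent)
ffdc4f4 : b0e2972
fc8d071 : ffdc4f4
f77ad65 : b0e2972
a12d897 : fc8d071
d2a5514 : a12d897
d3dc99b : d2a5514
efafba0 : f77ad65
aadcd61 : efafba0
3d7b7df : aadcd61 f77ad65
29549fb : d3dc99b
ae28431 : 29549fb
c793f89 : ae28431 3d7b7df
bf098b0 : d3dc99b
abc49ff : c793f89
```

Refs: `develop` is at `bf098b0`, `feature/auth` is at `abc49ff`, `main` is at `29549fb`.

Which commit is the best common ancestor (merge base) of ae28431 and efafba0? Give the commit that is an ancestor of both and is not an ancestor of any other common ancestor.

b0e2972

Ancestors of ae28431: {29549fb, a12d897, ae28431, b0e2972, d2a5514, d3dc99b, fc8d071, ffdc4f4}.
Ancestors of efafba0: {b0e2972, efafba0, f77ad65}.
Common ancestors: {b0e2972}.
The only common ancestor is b0e2972, so it is the merge base.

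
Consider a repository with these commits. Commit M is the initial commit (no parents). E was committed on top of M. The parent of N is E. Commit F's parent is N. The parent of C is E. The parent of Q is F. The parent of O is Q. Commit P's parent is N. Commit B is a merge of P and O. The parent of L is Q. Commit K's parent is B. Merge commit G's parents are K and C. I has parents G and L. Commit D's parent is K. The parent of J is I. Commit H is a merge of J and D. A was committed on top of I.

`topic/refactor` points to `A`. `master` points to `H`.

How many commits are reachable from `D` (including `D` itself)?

Walking parent pointers from D: reachable set = {B, D, E, F, K, M, N, O, P, Q}.
That is 10 commits.

10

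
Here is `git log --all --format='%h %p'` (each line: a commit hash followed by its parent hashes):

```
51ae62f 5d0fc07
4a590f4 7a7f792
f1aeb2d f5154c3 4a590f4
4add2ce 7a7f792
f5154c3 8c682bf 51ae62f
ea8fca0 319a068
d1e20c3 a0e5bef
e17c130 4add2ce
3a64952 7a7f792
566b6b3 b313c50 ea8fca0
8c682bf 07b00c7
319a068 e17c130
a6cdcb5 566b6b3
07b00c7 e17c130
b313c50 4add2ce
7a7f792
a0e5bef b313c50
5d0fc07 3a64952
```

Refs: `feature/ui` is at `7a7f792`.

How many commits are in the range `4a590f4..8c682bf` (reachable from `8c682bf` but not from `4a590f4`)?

4

Reachable from 8c682bf: {07b00c7, 4add2ce, 7a7f792, 8c682bf, e17c130}.
Reachable from 4a590f4: {4a590f4, 7a7f792}.
In 8c682bf's history but not 4a590f4's: {07b00c7, 4add2ce, 8c682bf, e17c130} — 4 commits.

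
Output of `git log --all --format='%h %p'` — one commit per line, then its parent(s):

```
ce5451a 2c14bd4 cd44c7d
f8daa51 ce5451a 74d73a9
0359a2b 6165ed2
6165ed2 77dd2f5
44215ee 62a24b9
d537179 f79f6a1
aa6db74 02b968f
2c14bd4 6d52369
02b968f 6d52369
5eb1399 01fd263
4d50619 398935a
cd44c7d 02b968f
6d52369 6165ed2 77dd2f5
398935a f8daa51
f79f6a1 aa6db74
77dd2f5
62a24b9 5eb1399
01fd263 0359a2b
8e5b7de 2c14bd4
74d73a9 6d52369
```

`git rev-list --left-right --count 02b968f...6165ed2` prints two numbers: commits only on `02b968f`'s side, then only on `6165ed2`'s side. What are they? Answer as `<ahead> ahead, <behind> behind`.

Reachable from 02b968f: {02b968f, 6165ed2, 6d52369, 77dd2f5}.
Reachable from 6165ed2: {6165ed2, 77dd2f5}.
Only in 02b968f's history (ahead): {02b968f, 6d52369} — 2.
Only in 6165ed2's history (behind): {} — 0.

2 ahead, 0 behind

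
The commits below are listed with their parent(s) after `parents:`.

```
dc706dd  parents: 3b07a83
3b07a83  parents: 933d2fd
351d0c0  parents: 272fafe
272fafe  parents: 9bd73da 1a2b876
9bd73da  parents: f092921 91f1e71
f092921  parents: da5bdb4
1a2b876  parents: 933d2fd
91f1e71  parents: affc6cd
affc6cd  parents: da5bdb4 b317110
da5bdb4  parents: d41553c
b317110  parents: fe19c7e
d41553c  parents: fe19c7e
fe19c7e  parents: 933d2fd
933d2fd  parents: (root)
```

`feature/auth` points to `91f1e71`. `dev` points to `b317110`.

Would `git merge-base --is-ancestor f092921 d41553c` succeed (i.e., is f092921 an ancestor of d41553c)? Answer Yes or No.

No

Ancestors of d41553c: {933d2fd, d41553c, fe19c7e}.
f092921 is not in that set, so it is not an ancestor of d41553c.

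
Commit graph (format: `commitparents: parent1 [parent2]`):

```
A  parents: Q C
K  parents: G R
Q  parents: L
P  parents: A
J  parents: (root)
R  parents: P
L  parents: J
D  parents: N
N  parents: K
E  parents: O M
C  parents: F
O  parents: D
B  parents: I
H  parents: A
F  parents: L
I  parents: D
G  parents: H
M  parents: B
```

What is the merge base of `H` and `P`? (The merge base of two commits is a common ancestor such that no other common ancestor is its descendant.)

A

Ancestors of H: {A, C, F, H, J, L, Q}.
Ancestors of P: {A, C, F, J, L, P, Q}.
Common ancestors: {A, C, F, J, L, Q}.
Among these, A is not an ancestor of any other common ancestor — it is the merge base.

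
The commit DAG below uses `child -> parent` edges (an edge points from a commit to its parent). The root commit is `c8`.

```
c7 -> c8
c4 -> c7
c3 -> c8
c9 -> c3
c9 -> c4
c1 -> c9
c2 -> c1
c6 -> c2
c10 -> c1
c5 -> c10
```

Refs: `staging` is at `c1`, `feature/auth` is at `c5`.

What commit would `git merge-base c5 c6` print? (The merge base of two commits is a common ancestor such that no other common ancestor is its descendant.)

c1

Ancestors of c5: {c1, c10, c3, c4, c5, c7, c8, c9}.
Ancestors of c6: {c1, c2, c3, c4, c6, c7, c8, c9}.
Common ancestors: {c1, c3, c4, c7, c8, c9}.
Among these, c1 is not an ancestor of any other common ancestor — it is the merge base.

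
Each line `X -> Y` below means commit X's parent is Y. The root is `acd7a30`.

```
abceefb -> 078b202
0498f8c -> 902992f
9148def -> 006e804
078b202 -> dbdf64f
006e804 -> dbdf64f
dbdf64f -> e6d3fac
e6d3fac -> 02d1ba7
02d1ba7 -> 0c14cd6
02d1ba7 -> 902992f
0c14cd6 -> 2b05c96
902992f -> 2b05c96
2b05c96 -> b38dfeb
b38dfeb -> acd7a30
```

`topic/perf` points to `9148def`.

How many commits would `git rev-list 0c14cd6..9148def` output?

6

Reachable from 9148def: {006e804, 02d1ba7, 0c14cd6, 2b05c96, 902992f, 9148def, acd7a30, b38dfeb, dbdf64f, e6d3fac}.
Reachable from 0c14cd6: {0c14cd6, 2b05c96, acd7a30, b38dfeb}.
In 9148def's history but not 0c14cd6's: {006e804, 02d1ba7, 902992f, 9148def, dbdf64f, e6d3fac} — 6 commits.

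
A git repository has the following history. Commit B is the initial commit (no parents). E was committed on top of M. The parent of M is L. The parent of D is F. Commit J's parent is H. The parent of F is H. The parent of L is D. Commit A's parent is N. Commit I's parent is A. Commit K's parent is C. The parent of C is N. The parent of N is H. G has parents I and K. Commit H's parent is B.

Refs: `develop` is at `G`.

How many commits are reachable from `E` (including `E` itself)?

7

Walking parent pointers from E: reachable set = {B, D, E, F, H, L, M}.
That is 7 commits.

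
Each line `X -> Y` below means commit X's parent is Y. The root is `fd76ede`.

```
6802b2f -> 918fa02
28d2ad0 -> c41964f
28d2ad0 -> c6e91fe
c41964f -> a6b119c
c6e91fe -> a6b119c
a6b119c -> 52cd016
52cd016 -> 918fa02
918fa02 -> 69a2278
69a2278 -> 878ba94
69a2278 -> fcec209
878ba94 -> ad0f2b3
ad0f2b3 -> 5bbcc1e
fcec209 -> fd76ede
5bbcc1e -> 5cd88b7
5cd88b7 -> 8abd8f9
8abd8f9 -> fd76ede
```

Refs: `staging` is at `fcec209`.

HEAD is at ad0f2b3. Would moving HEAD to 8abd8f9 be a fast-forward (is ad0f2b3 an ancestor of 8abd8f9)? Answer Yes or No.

A fast-forward from ad0f2b3 to 8abd8f9 is possible iff ad0f2b3 is an ancestor of 8abd8f9.
Ancestors of 8abd8f9: {8abd8f9, fd76ede}.
ad0f2b3 is not among them, so fast-forward is not possible.

No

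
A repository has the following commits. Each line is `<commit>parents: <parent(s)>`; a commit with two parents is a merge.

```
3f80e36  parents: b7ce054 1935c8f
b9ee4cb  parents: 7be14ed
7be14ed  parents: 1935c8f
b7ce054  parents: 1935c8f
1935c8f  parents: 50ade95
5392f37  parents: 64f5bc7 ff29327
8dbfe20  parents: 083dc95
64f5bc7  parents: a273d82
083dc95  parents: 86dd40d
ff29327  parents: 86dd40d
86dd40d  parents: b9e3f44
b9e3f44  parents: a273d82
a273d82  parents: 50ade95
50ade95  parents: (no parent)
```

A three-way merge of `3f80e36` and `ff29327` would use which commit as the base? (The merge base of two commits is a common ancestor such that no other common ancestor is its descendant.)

Ancestors of 3f80e36: {1935c8f, 3f80e36, 50ade95, b7ce054}.
Ancestors of ff29327: {50ade95, 86dd40d, a273d82, b9e3f44, ff29327}.
Common ancestors: {50ade95}.
The only common ancestor is 50ade95, so it is the merge base.

50ade95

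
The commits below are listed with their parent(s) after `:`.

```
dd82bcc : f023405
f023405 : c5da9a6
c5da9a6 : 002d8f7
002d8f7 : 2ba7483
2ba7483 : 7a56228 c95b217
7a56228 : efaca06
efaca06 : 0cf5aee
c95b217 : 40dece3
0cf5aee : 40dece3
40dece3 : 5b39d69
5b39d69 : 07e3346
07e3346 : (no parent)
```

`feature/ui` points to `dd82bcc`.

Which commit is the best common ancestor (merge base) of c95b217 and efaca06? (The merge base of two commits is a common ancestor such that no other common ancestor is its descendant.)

Ancestors of c95b217: {07e3346, 40dece3, 5b39d69, c95b217}.
Ancestors of efaca06: {07e3346, 0cf5aee, 40dece3, 5b39d69, efaca06}.
Common ancestors: {07e3346, 40dece3, 5b39d69}.
Among these, 40dece3 is not an ancestor of any other common ancestor — it is the merge base.

40dece3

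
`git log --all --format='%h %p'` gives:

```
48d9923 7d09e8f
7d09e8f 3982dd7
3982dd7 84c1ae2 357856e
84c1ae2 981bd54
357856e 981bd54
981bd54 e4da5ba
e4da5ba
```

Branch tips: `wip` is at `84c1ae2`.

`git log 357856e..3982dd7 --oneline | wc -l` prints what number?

2

Reachable from 3982dd7: {357856e, 3982dd7, 84c1ae2, 981bd54, e4da5ba}.
Reachable from 357856e: {357856e, 981bd54, e4da5ba}.
In 3982dd7's history but not 357856e's: {3982dd7, 84c1ae2} — 2 commits.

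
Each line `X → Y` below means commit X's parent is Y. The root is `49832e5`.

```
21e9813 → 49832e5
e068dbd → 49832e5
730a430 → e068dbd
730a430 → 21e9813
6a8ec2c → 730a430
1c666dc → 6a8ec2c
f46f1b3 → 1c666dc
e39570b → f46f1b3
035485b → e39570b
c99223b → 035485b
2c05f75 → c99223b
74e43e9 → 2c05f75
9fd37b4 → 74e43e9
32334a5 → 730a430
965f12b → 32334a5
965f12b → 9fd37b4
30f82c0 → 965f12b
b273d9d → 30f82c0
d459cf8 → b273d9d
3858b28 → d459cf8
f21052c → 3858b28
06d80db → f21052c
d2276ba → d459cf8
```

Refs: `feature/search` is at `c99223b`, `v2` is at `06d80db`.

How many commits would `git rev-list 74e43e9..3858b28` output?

Reachable from 3858b28: {035485b, 1c666dc, 21e9813, 2c05f75, 30f82c0, 32334a5, 3858b28, 49832e5, 6a8ec2c, 730a430, 74e43e9, 965f12b, 9fd37b4, b273d9d, c99223b, d459cf8, e068dbd, e39570b, f46f1b3}.
Reachable from 74e43e9: {035485b, 1c666dc, 21e9813, 2c05f75, 49832e5, 6a8ec2c, 730a430, 74e43e9, c99223b, e068dbd, e39570b, f46f1b3}.
In 3858b28's history but not 74e43e9's: {30f82c0, 32334a5, 3858b28, 965f12b, 9fd37b4, b273d9d, d459cf8} — 7 commits.

7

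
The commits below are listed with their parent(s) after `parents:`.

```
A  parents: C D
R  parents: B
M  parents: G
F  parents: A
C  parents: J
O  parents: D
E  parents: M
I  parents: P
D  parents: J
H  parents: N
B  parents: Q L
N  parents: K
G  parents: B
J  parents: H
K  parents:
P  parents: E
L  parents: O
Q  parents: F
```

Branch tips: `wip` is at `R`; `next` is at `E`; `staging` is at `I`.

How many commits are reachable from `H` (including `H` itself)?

Walking parent pointers from H: reachable set = {H, K, N}.
That is 3 commits.

3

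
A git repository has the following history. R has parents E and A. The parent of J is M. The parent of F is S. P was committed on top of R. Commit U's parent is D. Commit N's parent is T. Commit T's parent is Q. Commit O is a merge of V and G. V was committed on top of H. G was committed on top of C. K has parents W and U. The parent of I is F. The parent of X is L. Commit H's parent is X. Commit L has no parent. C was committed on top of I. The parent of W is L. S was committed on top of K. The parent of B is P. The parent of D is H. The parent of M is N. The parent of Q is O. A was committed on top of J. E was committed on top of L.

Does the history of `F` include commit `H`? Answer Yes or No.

Ancestors of F (commits reachable by following parents): {D, F, H, K, L, S, U, W, X}.
H is in that set, so it is an ancestor of F.

Yes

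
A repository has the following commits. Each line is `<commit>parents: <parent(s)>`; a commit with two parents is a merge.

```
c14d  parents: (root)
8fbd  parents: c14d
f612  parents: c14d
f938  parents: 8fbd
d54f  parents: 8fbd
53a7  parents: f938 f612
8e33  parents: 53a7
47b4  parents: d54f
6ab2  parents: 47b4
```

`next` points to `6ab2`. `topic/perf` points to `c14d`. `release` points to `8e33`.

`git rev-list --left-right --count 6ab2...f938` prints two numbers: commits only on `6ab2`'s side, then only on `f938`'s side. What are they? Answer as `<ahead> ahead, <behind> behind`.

Reachable from 6ab2: {47b4, 6ab2, 8fbd, c14d, d54f}.
Reachable from f938: {8fbd, c14d, f938}.
Only in 6ab2's history (ahead): {47b4, 6ab2, d54f} — 3.
Only in f938's history (behind): {f938} — 1.

3 ahead, 1 behind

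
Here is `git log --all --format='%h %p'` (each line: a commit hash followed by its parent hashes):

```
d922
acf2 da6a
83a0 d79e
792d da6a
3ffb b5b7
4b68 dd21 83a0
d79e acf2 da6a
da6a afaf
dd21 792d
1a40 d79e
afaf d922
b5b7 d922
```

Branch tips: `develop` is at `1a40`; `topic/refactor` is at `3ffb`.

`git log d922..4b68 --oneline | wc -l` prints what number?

Reachable from 4b68: {4b68, 792d, 83a0, acf2, afaf, d79e, d922, da6a, dd21}.
Reachable from d922: {d922}.
In 4b68's history but not d922's: {4b68, 792d, 83a0, acf2, afaf, d79e, da6a, dd21} — 8 commits.

8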